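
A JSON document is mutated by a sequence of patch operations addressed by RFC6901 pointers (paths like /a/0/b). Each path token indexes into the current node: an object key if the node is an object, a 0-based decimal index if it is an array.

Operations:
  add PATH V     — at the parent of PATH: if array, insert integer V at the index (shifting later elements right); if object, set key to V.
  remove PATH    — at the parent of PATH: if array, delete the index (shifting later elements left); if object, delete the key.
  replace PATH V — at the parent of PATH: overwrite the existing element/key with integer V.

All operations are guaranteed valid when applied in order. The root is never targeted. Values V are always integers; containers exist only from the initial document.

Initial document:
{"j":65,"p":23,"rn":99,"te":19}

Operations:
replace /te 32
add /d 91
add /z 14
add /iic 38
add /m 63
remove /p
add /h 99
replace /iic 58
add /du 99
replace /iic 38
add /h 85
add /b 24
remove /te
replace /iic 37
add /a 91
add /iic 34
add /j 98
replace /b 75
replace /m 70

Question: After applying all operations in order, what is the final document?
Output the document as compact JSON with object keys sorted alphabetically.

After op 1 (replace /te 32): {"j":65,"p":23,"rn":99,"te":32}
After op 2 (add /d 91): {"d":91,"j":65,"p":23,"rn":99,"te":32}
After op 3 (add /z 14): {"d":91,"j":65,"p":23,"rn":99,"te":32,"z":14}
After op 4 (add /iic 38): {"d":91,"iic":38,"j":65,"p":23,"rn":99,"te":32,"z":14}
After op 5 (add /m 63): {"d":91,"iic":38,"j":65,"m":63,"p":23,"rn":99,"te":32,"z":14}
After op 6 (remove /p): {"d":91,"iic":38,"j":65,"m":63,"rn":99,"te":32,"z":14}
After op 7 (add /h 99): {"d":91,"h":99,"iic":38,"j":65,"m":63,"rn":99,"te":32,"z":14}
After op 8 (replace /iic 58): {"d":91,"h":99,"iic":58,"j":65,"m":63,"rn":99,"te":32,"z":14}
After op 9 (add /du 99): {"d":91,"du":99,"h":99,"iic":58,"j":65,"m":63,"rn":99,"te":32,"z":14}
After op 10 (replace /iic 38): {"d":91,"du":99,"h":99,"iic":38,"j":65,"m":63,"rn":99,"te":32,"z":14}
After op 11 (add /h 85): {"d":91,"du":99,"h":85,"iic":38,"j":65,"m":63,"rn":99,"te":32,"z":14}
After op 12 (add /b 24): {"b":24,"d":91,"du":99,"h":85,"iic":38,"j":65,"m":63,"rn":99,"te":32,"z":14}
After op 13 (remove /te): {"b":24,"d":91,"du":99,"h":85,"iic":38,"j":65,"m":63,"rn":99,"z":14}
After op 14 (replace /iic 37): {"b":24,"d":91,"du":99,"h":85,"iic":37,"j":65,"m":63,"rn":99,"z":14}
After op 15 (add /a 91): {"a":91,"b":24,"d":91,"du":99,"h":85,"iic":37,"j":65,"m":63,"rn":99,"z":14}
After op 16 (add /iic 34): {"a":91,"b":24,"d":91,"du":99,"h":85,"iic":34,"j":65,"m":63,"rn":99,"z":14}
After op 17 (add /j 98): {"a":91,"b":24,"d":91,"du":99,"h":85,"iic":34,"j":98,"m":63,"rn":99,"z":14}
After op 18 (replace /b 75): {"a":91,"b":75,"d":91,"du":99,"h":85,"iic":34,"j":98,"m":63,"rn":99,"z":14}
After op 19 (replace /m 70): {"a":91,"b":75,"d":91,"du":99,"h":85,"iic":34,"j":98,"m":70,"rn":99,"z":14}

Answer: {"a":91,"b":75,"d":91,"du":99,"h":85,"iic":34,"j":98,"m":70,"rn":99,"z":14}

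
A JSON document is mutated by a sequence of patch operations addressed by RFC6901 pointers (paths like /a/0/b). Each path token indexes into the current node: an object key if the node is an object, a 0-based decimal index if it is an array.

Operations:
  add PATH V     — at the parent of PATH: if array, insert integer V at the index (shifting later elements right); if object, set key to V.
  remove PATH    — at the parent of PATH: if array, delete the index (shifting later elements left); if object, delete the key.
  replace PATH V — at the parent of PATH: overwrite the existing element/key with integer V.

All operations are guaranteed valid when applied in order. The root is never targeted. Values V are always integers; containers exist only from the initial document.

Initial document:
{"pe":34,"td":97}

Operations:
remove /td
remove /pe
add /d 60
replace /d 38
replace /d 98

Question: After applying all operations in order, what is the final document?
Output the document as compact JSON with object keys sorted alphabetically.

Answer: {"d":98}

Derivation:
After op 1 (remove /td): {"pe":34}
After op 2 (remove /pe): {}
After op 3 (add /d 60): {"d":60}
After op 4 (replace /d 38): {"d":38}
After op 5 (replace /d 98): {"d":98}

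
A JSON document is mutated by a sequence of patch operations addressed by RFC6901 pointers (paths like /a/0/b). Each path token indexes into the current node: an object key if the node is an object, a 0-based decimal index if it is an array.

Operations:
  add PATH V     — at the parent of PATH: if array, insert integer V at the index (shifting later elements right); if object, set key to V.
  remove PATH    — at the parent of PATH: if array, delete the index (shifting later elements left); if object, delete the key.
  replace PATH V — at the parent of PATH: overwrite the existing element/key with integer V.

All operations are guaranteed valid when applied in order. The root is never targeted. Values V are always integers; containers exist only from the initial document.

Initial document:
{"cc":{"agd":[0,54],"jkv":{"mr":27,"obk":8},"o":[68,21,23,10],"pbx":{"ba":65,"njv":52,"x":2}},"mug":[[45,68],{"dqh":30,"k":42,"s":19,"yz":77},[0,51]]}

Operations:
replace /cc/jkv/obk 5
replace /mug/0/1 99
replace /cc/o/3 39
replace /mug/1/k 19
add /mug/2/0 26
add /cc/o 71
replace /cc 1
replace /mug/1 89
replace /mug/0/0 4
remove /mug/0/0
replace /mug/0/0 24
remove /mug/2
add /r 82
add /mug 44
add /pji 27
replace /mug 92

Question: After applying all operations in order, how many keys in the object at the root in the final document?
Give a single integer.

Answer: 4

Derivation:
After op 1 (replace /cc/jkv/obk 5): {"cc":{"agd":[0,54],"jkv":{"mr":27,"obk":5},"o":[68,21,23,10],"pbx":{"ba":65,"njv":52,"x":2}},"mug":[[45,68],{"dqh":30,"k":42,"s":19,"yz":77},[0,51]]}
After op 2 (replace /mug/0/1 99): {"cc":{"agd":[0,54],"jkv":{"mr":27,"obk":5},"o":[68,21,23,10],"pbx":{"ba":65,"njv":52,"x":2}},"mug":[[45,99],{"dqh":30,"k":42,"s":19,"yz":77},[0,51]]}
After op 3 (replace /cc/o/3 39): {"cc":{"agd":[0,54],"jkv":{"mr":27,"obk":5},"o":[68,21,23,39],"pbx":{"ba":65,"njv":52,"x":2}},"mug":[[45,99],{"dqh":30,"k":42,"s":19,"yz":77},[0,51]]}
After op 4 (replace /mug/1/k 19): {"cc":{"agd":[0,54],"jkv":{"mr":27,"obk":5},"o":[68,21,23,39],"pbx":{"ba":65,"njv":52,"x":2}},"mug":[[45,99],{"dqh":30,"k":19,"s":19,"yz":77},[0,51]]}
After op 5 (add /mug/2/0 26): {"cc":{"agd":[0,54],"jkv":{"mr":27,"obk":5},"o":[68,21,23,39],"pbx":{"ba":65,"njv":52,"x":2}},"mug":[[45,99],{"dqh":30,"k":19,"s":19,"yz":77},[26,0,51]]}
After op 6 (add /cc/o 71): {"cc":{"agd":[0,54],"jkv":{"mr":27,"obk":5},"o":71,"pbx":{"ba":65,"njv":52,"x":2}},"mug":[[45,99],{"dqh":30,"k":19,"s":19,"yz":77},[26,0,51]]}
After op 7 (replace /cc 1): {"cc":1,"mug":[[45,99],{"dqh":30,"k":19,"s":19,"yz":77},[26,0,51]]}
After op 8 (replace /mug/1 89): {"cc":1,"mug":[[45,99],89,[26,0,51]]}
After op 9 (replace /mug/0/0 4): {"cc":1,"mug":[[4,99],89,[26,0,51]]}
After op 10 (remove /mug/0/0): {"cc":1,"mug":[[99],89,[26,0,51]]}
After op 11 (replace /mug/0/0 24): {"cc":1,"mug":[[24],89,[26,0,51]]}
After op 12 (remove /mug/2): {"cc":1,"mug":[[24],89]}
After op 13 (add /r 82): {"cc":1,"mug":[[24],89],"r":82}
After op 14 (add /mug 44): {"cc":1,"mug":44,"r":82}
After op 15 (add /pji 27): {"cc":1,"mug":44,"pji":27,"r":82}
After op 16 (replace /mug 92): {"cc":1,"mug":92,"pji":27,"r":82}
Size at the root: 4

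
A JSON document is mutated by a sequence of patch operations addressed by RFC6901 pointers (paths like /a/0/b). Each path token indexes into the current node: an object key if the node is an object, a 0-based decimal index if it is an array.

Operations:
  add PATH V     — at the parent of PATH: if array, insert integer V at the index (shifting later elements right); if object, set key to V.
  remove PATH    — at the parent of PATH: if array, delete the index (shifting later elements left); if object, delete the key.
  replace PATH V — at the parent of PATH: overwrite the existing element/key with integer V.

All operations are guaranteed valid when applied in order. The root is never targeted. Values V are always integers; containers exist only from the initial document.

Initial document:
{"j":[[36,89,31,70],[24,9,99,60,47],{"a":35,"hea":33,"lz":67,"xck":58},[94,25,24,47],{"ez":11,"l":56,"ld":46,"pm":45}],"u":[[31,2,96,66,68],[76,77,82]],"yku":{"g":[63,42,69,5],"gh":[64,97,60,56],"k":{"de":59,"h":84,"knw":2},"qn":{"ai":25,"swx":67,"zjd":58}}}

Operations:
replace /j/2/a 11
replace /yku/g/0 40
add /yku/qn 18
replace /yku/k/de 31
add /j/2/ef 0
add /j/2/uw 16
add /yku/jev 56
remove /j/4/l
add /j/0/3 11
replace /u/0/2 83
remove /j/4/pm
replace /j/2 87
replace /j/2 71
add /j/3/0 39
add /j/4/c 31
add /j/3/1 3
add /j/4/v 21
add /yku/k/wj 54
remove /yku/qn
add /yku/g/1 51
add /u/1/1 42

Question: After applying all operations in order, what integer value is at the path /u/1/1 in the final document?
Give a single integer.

Answer: 42

Derivation:
After op 1 (replace /j/2/a 11): {"j":[[36,89,31,70],[24,9,99,60,47],{"a":11,"hea":33,"lz":67,"xck":58},[94,25,24,47],{"ez":11,"l":56,"ld":46,"pm":45}],"u":[[31,2,96,66,68],[76,77,82]],"yku":{"g":[63,42,69,5],"gh":[64,97,60,56],"k":{"de":59,"h":84,"knw":2},"qn":{"ai":25,"swx":67,"zjd":58}}}
After op 2 (replace /yku/g/0 40): {"j":[[36,89,31,70],[24,9,99,60,47],{"a":11,"hea":33,"lz":67,"xck":58},[94,25,24,47],{"ez":11,"l":56,"ld":46,"pm":45}],"u":[[31,2,96,66,68],[76,77,82]],"yku":{"g":[40,42,69,5],"gh":[64,97,60,56],"k":{"de":59,"h":84,"knw":2},"qn":{"ai":25,"swx":67,"zjd":58}}}
After op 3 (add /yku/qn 18): {"j":[[36,89,31,70],[24,9,99,60,47],{"a":11,"hea":33,"lz":67,"xck":58},[94,25,24,47],{"ez":11,"l":56,"ld":46,"pm":45}],"u":[[31,2,96,66,68],[76,77,82]],"yku":{"g":[40,42,69,5],"gh":[64,97,60,56],"k":{"de":59,"h":84,"knw":2},"qn":18}}
After op 4 (replace /yku/k/de 31): {"j":[[36,89,31,70],[24,9,99,60,47],{"a":11,"hea":33,"lz":67,"xck":58},[94,25,24,47],{"ez":11,"l":56,"ld":46,"pm":45}],"u":[[31,2,96,66,68],[76,77,82]],"yku":{"g":[40,42,69,5],"gh":[64,97,60,56],"k":{"de":31,"h":84,"knw":2},"qn":18}}
After op 5 (add /j/2/ef 0): {"j":[[36,89,31,70],[24,9,99,60,47],{"a":11,"ef":0,"hea":33,"lz":67,"xck":58},[94,25,24,47],{"ez":11,"l":56,"ld":46,"pm":45}],"u":[[31,2,96,66,68],[76,77,82]],"yku":{"g":[40,42,69,5],"gh":[64,97,60,56],"k":{"de":31,"h":84,"knw":2},"qn":18}}
After op 6 (add /j/2/uw 16): {"j":[[36,89,31,70],[24,9,99,60,47],{"a":11,"ef":0,"hea":33,"lz":67,"uw":16,"xck":58},[94,25,24,47],{"ez":11,"l":56,"ld":46,"pm":45}],"u":[[31,2,96,66,68],[76,77,82]],"yku":{"g":[40,42,69,5],"gh":[64,97,60,56],"k":{"de":31,"h":84,"knw":2},"qn":18}}
After op 7 (add /yku/jev 56): {"j":[[36,89,31,70],[24,9,99,60,47],{"a":11,"ef":0,"hea":33,"lz":67,"uw":16,"xck":58},[94,25,24,47],{"ez":11,"l":56,"ld":46,"pm":45}],"u":[[31,2,96,66,68],[76,77,82]],"yku":{"g":[40,42,69,5],"gh":[64,97,60,56],"jev":56,"k":{"de":31,"h":84,"knw":2},"qn":18}}
After op 8 (remove /j/4/l): {"j":[[36,89,31,70],[24,9,99,60,47],{"a":11,"ef":0,"hea":33,"lz":67,"uw":16,"xck":58},[94,25,24,47],{"ez":11,"ld":46,"pm":45}],"u":[[31,2,96,66,68],[76,77,82]],"yku":{"g":[40,42,69,5],"gh":[64,97,60,56],"jev":56,"k":{"de":31,"h":84,"knw":2},"qn":18}}
After op 9 (add /j/0/3 11): {"j":[[36,89,31,11,70],[24,9,99,60,47],{"a":11,"ef":0,"hea":33,"lz":67,"uw":16,"xck":58},[94,25,24,47],{"ez":11,"ld":46,"pm":45}],"u":[[31,2,96,66,68],[76,77,82]],"yku":{"g":[40,42,69,5],"gh":[64,97,60,56],"jev":56,"k":{"de":31,"h":84,"knw":2},"qn":18}}
After op 10 (replace /u/0/2 83): {"j":[[36,89,31,11,70],[24,9,99,60,47],{"a":11,"ef":0,"hea":33,"lz":67,"uw":16,"xck":58},[94,25,24,47],{"ez":11,"ld":46,"pm":45}],"u":[[31,2,83,66,68],[76,77,82]],"yku":{"g":[40,42,69,5],"gh":[64,97,60,56],"jev":56,"k":{"de":31,"h":84,"knw":2},"qn":18}}
After op 11 (remove /j/4/pm): {"j":[[36,89,31,11,70],[24,9,99,60,47],{"a":11,"ef":0,"hea":33,"lz":67,"uw":16,"xck":58},[94,25,24,47],{"ez":11,"ld":46}],"u":[[31,2,83,66,68],[76,77,82]],"yku":{"g":[40,42,69,5],"gh":[64,97,60,56],"jev":56,"k":{"de":31,"h":84,"knw":2},"qn":18}}
After op 12 (replace /j/2 87): {"j":[[36,89,31,11,70],[24,9,99,60,47],87,[94,25,24,47],{"ez":11,"ld":46}],"u":[[31,2,83,66,68],[76,77,82]],"yku":{"g":[40,42,69,5],"gh":[64,97,60,56],"jev":56,"k":{"de":31,"h":84,"knw":2},"qn":18}}
After op 13 (replace /j/2 71): {"j":[[36,89,31,11,70],[24,9,99,60,47],71,[94,25,24,47],{"ez":11,"ld":46}],"u":[[31,2,83,66,68],[76,77,82]],"yku":{"g":[40,42,69,5],"gh":[64,97,60,56],"jev":56,"k":{"de":31,"h":84,"knw":2},"qn":18}}
After op 14 (add /j/3/0 39): {"j":[[36,89,31,11,70],[24,9,99,60,47],71,[39,94,25,24,47],{"ez":11,"ld":46}],"u":[[31,2,83,66,68],[76,77,82]],"yku":{"g":[40,42,69,5],"gh":[64,97,60,56],"jev":56,"k":{"de":31,"h":84,"knw":2},"qn":18}}
After op 15 (add /j/4/c 31): {"j":[[36,89,31,11,70],[24,9,99,60,47],71,[39,94,25,24,47],{"c":31,"ez":11,"ld":46}],"u":[[31,2,83,66,68],[76,77,82]],"yku":{"g":[40,42,69,5],"gh":[64,97,60,56],"jev":56,"k":{"de":31,"h":84,"knw":2},"qn":18}}
After op 16 (add /j/3/1 3): {"j":[[36,89,31,11,70],[24,9,99,60,47],71,[39,3,94,25,24,47],{"c":31,"ez":11,"ld":46}],"u":[[31,2,83,66,68],[76,77,82]],"yku":{"g":[40,42,69,5],"gh":[64,97,60,56],"jev":56,"k":{"de":31,"h":84,"knw":2},"qn":18}}
After op 17 (add /j/4/v 21): {"j":[[36,89,31,11,70],[24,9,99,60,47],71,[39,3,94,25,24,47],{"c":31,"ez":11,"ld":46,"v":21}],"u":[[31,2,83,66,68],[76,77,82]],"yku":{"g":[40,42,69,5],"gh":[64,97,60,56],"jev":56,"k":{"de":31,"h":84,"knw":2},"qn":18}}
After op 18 (add /yku/k/wj 54): {"j":[[36,89,31,11,70],[24,9,99,60,47],71,[39,3,94,25,24,47],{"c":31,"ez":11,"ld":46,"v":21}],"u":[[31,2,83,66,68],[76,77,82]],"yku":{"g":[40,42,69,5],"gh":[64,97,60,56],"jev":56,"k":{"de":31,"h":84,"knw":2,"wj":54},"qn":18}}
After op 19 (remove /yku/qn): {"j":[[36,89,31,11,70],[24,9,99,60,47],71,[39,3,94,25,24,47],{"c":31,"ez":11,"ld":46,"v":21}],"u":[[31,2,83,66,68],[76,77,82]],"yku":{"g":[40,42,69,5],"gh":[64,97,60,56],"jev":56,"k":{"de":31,"h":84,"knw":2,"wj":54}}}
After op 20 (add /yku/g/1 51): {"j":[[36,89,31,11,70],[24,9,99,60,47],71,[39,3,94,25,24,47],{"c":31,"ez":11,"ld":46,"v":21}],"u":[[31,2,83,66,68],[76,77,82]],"yku":{"g":[40,51,42,69,5],"gh":[64,97,60,56],"jev":56,"k":{"de":31,"h":84,"knw":2,"wj":54}}}
After op 21 (add /u/1/1 42): {"j":[[36,89,31,11,70],[24,9,99,60,47],71,[39,3,94,25,24,47],{"c":31,"ez":11,"ld":46,"v":21}],"u":[[31,2,83,66,68],[76,42,77,82]],"yku":{"g":[40,51,42,69,5],"gh":[64,97,60,56],"jev":56,"k":{"de":31,"h":84,"knw":2,"wj":54}}}
Value at /u/1/1: 42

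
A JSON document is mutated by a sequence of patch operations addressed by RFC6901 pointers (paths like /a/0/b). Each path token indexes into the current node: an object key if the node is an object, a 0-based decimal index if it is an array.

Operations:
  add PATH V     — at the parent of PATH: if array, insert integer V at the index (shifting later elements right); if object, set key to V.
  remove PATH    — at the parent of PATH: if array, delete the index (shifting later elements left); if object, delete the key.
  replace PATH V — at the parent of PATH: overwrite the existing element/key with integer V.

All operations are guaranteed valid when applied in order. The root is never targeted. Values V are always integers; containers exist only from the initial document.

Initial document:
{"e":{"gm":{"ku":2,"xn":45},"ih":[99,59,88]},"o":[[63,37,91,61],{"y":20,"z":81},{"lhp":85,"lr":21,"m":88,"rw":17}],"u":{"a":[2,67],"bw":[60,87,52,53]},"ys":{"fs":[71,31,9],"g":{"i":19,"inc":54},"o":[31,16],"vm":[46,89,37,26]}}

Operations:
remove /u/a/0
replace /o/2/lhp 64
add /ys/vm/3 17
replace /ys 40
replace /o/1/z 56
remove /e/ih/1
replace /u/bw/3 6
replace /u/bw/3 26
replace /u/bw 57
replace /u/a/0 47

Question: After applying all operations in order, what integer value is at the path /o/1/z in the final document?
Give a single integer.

After op 1 (remove /u/a/0): {"e":{"gm":{"ku":2,"xn":45},"ih":[99,59,88]},"o":[[63,37,91,61],{"y":20,"z":81},{"lhp":85,"lr":21,"m":88,"rw":17}],"u":{"a":[67],"bw":[60,87,52,53]},"ys":{"fs":[71,31,9],"g":{"i":19,"inc":54},"o":[31,16],"vm":[46,89,37,26]}}
After op 2 (replace /o/2/lhp 64): {"e":{"gm":{"ku":2,"xn":45},"ih":[99,59,88]},"o":[[63,37,91,61],{"y":20,"z":81},{"lhp":64,"lr":21,"m":88,"rw":17}],"u":{"a":[67],"bw":[60,87,52,53]},"ys":{"fs":[71,31,9],"g":{"i":19,"inc":54},"o":[31,16],"vm":[46,89,37,26]}}
After op 3 (add /ys/vm/3 17): {"e":{"gm":{"ku":2,"xn":45},"ih":[99,59,88]},"o":[[63,37,91,61],{"y":20,"z":81},{"lhp":64,"lr":21,"m":88,"rw":17}],"u":{"a":[67],"bw":[60,87,52,53]},"ys":{"fs":[71,31,9],"g":{"i":19,"inc":54},"o":[31,16],"vm":[46,89,37,17,26]}}
After op 4 (replace /ys 40): {"e":{"gm":{"ku":2,"xn":45},"ih":[99,59,88]},"o":[[63,37,91,61],{"y":20,"z":81},{"lhp":64,"lr":21,"m":88,"rw":17}],"u":{"a":[67],"bw":[60,87,52,53]},"ys":40}
After op 5 (replace /o/1/z 56): {"e":{"gm":{"ku":2,"xn":45},"ih":[99,59,88]},"o":[[63,37,91,61],{"y":20,"z":56},{"lhp":64,"lr":21,"m":88,"rw":17}],"u":{"a":[67],"bw":[60,87,52,53]},"ys":40}
After op 6 (remove /e/ih/1): {"e":{"gm":{"ku":2,"xn":45},"ih":[99,88]},"o":[[63,37,91,61],{"y":20,"z":56},{"lhp":64,"lr":21,"m":88,"rw":17}],"u":{"a":[67],"bw":[60,87,52,53]},"ys":40}
After op 7 (replace /u/bw/3 6): {"e":{"gm":{"ku":2,"xn":45},"ih":[99,88]},"o":[[63,37,91,61],{"y":20,"z":56},{"lhp":64,"lr":21,"m":88,"rw":17}],"u":{"a":[67],"bw":[60,87,52,6]},"ys":40}
After op 8 (replace /u/bw/3 26): {"e":{"gm":{"ku":2,"xn":45},"ih":[99,88]},"o":[[63,37,91,61],{"y":20,"z":56},{"lhp":64,"lr":21,"m":88,"rw":17}],"u":{"a":[67],"bw":[60,87,52,26]},"ys":40}
After op 9 (replace /u/bw 57): {"e":{"gm":{"ku":2,"xn":45},"ih":[99,88]},"o":[[63,37,91,61],{"y":20,"z":56},{"lhp":64,"lr":21,"m":88,"rw":17}],"u":{"a":[67],"bw":57},"ys":40}
After op 10 (replace /u/a/0 47): {"e":{"gm":{"ku":2,"xn":45},"ih":[99,88]},"o":[[63,37,91,61],{"y":20,"z":56},{"lhp":64,"lr":21,"m":88,"rw":17}],"u":{"a":[47],"bw":57},"ys":40}
Value at /o/1/z: 56

Answer: 56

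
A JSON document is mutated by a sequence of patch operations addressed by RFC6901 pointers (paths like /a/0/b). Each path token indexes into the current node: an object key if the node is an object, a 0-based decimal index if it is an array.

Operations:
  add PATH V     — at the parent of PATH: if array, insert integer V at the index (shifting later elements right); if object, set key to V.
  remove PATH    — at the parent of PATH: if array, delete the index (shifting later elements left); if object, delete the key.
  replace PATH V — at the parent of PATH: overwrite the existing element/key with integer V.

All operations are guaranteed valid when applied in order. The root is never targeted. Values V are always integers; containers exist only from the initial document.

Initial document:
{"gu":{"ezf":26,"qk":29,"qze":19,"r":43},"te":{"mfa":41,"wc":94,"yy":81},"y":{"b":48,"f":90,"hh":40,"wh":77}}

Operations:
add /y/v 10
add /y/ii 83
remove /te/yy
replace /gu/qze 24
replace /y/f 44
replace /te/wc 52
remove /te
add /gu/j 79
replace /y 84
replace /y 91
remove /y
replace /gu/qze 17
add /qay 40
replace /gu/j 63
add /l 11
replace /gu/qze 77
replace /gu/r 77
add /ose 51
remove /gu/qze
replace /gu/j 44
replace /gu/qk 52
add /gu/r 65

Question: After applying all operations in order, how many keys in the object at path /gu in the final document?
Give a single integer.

After op 1 (add /y/v 10): {"gu":{"ezf":26,"qk":29,"qze":19,"r":43},"te":{"mfa":41,"wc":94,"yy":81},"y":{"b":48,"f":90,"hh":40,"v":10,"wh":77}}
After op 2 (add /y/ii 83): {"gu":{"ezf":26,"qk":29,"qze":19,"r":43},"te":{"mfa":41,"wc":94,"yy":81},"y":{"b":48,"f":90,"hh":40,"ii":83,"v":10,"wh":77}}
After op 3 (remove /te/yy): {"gu":{"ezf":26,"qk":29,"qze":19,"r":43},"te":{"mfa":41,"wc":94},"y":{"b":48,"f":90,"hh":40,"ii":83,"v":10,"wh":77}}
After op 4 (replace /gu/qze 24): {"gu":{"ezf":26,"qk":29,"qze":24,"r":43},"te":{"mfa":41,"wc":94},"y":{"b":48,"f":90,"hh":40,"ii":83,"v":10,"wh":77}}
After op 5 (replace /y/f 44): {"gu":{"ezf":26,"qk":29,"qze":24,"r":43},"te":{"mfa":41,"wc":94},"y":{"b":48,"f":44,"hh":40,"ii":83,"v":10,"wh":77}}
After op 6 (replace /te/wc 52): {"gu":{"ezf":26,"qk":29,"qze":24,"r":43},"te":{"mfa":41,"wc":52},"y":{"b":48,"f":44,"hh":40,"ii":83,"v":10,"wh":77}}
After op 7 (remove /te): {"gu":{"ezf":26,"qk":29,"qze":24,"r":43},"y":{"b":48,"f":44,"hh":40,"ii":83,"v":10,"wh":77}}
After op 8 (add /gu/j 79): {"gu":{"ezf":26,"j":79,"qk":29,"qze":24,"r":43},"y":{"b":48,"f":44,"hh":40,"ii":83,"v":10,"wh":77}}
After op 9 (replace /y 84): {"gu":{"ezf":26,"j":79,"qk":29,"qze":24,"r":43},"y":84}
After op 10 (replace /y 91): {"gu":{"ezf":26,"j":79,"qk":29,"qze":24,"r":43},"y":91}
After op 11 (remove /y): {"gu":{"ezf":26,"j":79,"qk":29,"qze":24,"r":43}}
After op 12 (replace /gu/qze 17): {"gu":{"ezf":26,"j":79,"qk":29,"qze":17,"r":43}}
After op 13 (add /qay 40): {"gu":{"ezf":26,"j":79,"qk":29,"qze":17,"r":43},"qay":40}
After op 14 (replace /gu/j 63): {"gu":{"ezf":26,"j":63,"qk":29,"qze":17,"r":43},"qay":40}
After op 15 (add /l 11): {"gu":{"ezf":26,"j":63,"qk":29,"qze":17,"r":43},"l":11,"qay":40}
After op 16 (replace /gu/qze 77): {"gu":{"ezf":26,"j":63,"qk":29,"qze":77,"r":43},"l":11,"qay":40}
After op 17 (replace /gu/r 77): {"gu":{"ezf":26,"j":63,"qk":29,"qze":77,"r":77},"l":11,"qay":40}
After op 18 (add /ose 51): {"gu":{"ezf":26,"j":63,"qk":29,"qze":77,"r":77},"l":11,"ose":51,"qay":40}
After op 19 (remove /gu/qze): {"gu":{"ezf":26,"j":63,"qk":29,"r":77},"l":11,"ose":51,"qay":40}
After op 20 (replace /gu/j 44): {"gu":{"ezf":26,"j":44,"qk":29,"r":77},"l":11,"ose":51,"qay":40}
After op 21 (replace /gu/qk 52): {"gu":{"ezf":26,"j":44,"qk":52,"r":77},"l":11,"ose":51,"qay":40}
After op 22 (add /gu/r 65): {"gu":{"ezf":26,"j":44,"qk":52,"r":65},"l":11,"ose":51,"qay":40}
Size at path /gu: 4

Answer: 4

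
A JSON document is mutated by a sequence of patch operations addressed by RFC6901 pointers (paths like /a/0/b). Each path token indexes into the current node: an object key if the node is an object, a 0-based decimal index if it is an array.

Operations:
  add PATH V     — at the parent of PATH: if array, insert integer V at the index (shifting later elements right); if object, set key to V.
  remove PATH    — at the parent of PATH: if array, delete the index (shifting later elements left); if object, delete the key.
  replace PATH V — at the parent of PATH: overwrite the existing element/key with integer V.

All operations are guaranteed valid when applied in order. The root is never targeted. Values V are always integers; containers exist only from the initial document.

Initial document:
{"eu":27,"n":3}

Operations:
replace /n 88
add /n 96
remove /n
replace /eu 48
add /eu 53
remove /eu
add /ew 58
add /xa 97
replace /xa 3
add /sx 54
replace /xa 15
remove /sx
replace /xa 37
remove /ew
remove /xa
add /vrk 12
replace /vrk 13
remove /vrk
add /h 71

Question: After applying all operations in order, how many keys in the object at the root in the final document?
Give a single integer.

After op 1 (replace /n 88): {"eu":27,"n":88}
After op 2 (add /n 96): {"eu":27,"n":96}
After op 3 (remove /n): {"eu":27}
After op 4 (replace /eu 48): {"eu":48}
After op 5 (add /eu 53): {"eu":53}
After op 6 (remove /eu): {}
After op 7 (add /ew 58): {"ew":58}
After op 8 (add /xa 97): {"ew":58,"xa":97}
After op 9 (replace /xa 3): {"ew":58,"xa":3}
After op 10 (add /sx 54): {"ew":58,"sx":54,"xa":3}
After op 11 (replace /xa 15): {"ew":58,"sx":54,"xa":15}
After op 12 (remove /sx): {"ew":58,"xa":15}
After op 13 (replace /xa 37): {"ew":58,"xa":37}
After op 14 (remove /ew): {"xa":37}
After op 15 (remove /xa): {}
After op 16 (add /vrk 12): {"vrk":12}
After op 17 (replace /vrk 13): {"vrk":13}
After op 18 (remove /vrk): {}
After op 19 (add /h 71): {"h":71}
Size at the root: 1

Answer: 1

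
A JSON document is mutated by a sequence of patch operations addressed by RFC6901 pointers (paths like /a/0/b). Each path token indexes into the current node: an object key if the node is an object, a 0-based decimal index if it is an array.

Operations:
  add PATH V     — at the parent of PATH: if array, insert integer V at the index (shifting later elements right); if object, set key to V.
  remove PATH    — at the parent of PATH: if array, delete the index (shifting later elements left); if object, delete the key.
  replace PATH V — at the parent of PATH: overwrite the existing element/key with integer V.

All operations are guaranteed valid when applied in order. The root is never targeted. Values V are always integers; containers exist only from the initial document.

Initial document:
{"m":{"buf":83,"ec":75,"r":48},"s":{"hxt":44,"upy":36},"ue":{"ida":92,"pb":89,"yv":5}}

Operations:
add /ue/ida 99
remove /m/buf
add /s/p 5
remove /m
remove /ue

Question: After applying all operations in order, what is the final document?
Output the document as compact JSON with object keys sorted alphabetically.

After op 1 (add /ue/ida 99): {"m":{"buf":83,"ec":75,"r":48},"s":{"hxt":44,"upy":36},"ue":{"ida":99,"pb":89,"yv":5}}
After op 2 (remove /m/buf): {"m":{"ec":75,"r":48},"s":{"hxt":44,"upy":36},"ue":{"ida":99,"pb":89,"yv":5}}
After op 3 (add /s/p 5): {"m":{"ec":75,"r":48},"s":{"hxt":44,"p":5,"upy":36},"ue":{"ida":99,"pb":89,"yv":5}}
After op 4 (remove /m): {"s":{"hxt":44,"p":5,"upy":36},"ue":{"ida":99,"pb":89,"yv":5}}
After op 5 (remove /ue): {"s":{"hxt":44,"p":5,"upy":36}}

Answer: {"s":{"hxt":44,"p":5,"upy":36}}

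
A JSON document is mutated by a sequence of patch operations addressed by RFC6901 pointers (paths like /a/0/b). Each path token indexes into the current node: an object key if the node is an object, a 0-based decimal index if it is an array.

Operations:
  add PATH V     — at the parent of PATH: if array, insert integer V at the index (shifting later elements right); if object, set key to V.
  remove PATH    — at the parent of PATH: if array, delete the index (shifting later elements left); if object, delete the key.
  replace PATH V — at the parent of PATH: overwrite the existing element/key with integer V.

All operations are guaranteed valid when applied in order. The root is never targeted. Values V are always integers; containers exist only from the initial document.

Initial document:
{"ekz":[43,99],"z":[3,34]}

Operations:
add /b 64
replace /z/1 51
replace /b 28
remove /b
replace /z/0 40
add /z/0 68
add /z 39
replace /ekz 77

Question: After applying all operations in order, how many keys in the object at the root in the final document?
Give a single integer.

Answer: 2

Derivation:
After op 1 (add /b 64): {"b":64,"ekz":[43,99],"z":[3,34]}
After op 2 (replace /z/1 51): {"b":64,"ekz":[43,99],"z":[3,51]}
After op 3 (replace /b 28): {"b":28,"ekz":[43,99],"z":[3,51]}
After op 4 (remove /b): {"ekz":[43,99],"z":[3,51]}
After op 5 (replace /z/0 40): {"ekz":[43,99],"z":[40,51]}
After op 6 (add /z/0 68): {"ekz":[43,99],"z":[68,40,51]}
After op 7 (add /z 39): {"ekz":[43,99],"z":39}
After op 8 (replace /ekz 77): {"ekz":77,"z":39}
Size at the root: 2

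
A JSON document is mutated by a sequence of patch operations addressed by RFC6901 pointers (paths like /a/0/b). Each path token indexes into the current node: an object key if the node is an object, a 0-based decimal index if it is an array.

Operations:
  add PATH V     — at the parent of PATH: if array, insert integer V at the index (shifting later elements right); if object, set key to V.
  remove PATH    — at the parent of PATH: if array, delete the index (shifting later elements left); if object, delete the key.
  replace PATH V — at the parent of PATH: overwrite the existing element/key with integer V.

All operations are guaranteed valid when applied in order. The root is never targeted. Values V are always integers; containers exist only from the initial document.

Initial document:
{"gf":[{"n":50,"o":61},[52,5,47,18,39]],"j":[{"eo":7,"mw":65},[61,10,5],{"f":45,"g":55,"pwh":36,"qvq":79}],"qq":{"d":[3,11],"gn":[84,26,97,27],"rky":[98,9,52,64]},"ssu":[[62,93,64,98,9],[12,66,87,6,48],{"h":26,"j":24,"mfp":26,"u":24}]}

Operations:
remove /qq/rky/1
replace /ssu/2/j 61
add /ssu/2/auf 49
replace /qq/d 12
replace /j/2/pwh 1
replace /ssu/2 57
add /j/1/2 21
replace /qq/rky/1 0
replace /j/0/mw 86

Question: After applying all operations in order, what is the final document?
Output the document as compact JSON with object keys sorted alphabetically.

After op 1 (remove /qq/rky/1): {"gf":[{"n":50,"o":61},[52,5,47,18,39]],"j":[{"eo":7,"mw":65},[61,10,5],{"f":45,"g":55,"pwh":36,"qvq":79}],"qq":{"d":[3,11],"gn":[84,26,97,27],"rky":[98,52,64]},"ssu":[[62,93,64,98,9],[12,66,87,6,48],{"h":26,"j":24,"mfp":26,"u":24}]}
After op 2 (replace /ssu/2/j 61): {"gf":[{"n":50,"o":61},[52,5,47,18,39]],"j":[{"eo":7,"mw":65},[61,10,5],{"f":45,"g":55,"pwh":36,"qvq":79}],"qq":{"d":[3,11],"gn":[84,26,97,27],"rky":[98,52,64]},"ssu":[[62,93,64,98,9],[12,66,87,6,48],{"h":26,"j":61,"mfp":26,"u":24}]}
After op 3 (add /ssu/2/auf 49): {"gf":[{"n":50,"o":61},[52,5,47,18,39]],"j":[{"eo":7,"mw":65},[61,10,5],{"f":45,"g":55,"pwh":36,"qvq":79}],"qq":{"d":[3,11],"gn":[84,26,97,27],"rky":[98,52,64]},"ssu":[[62,93,64,98,9],[12,66,87,6,48],{"auf":49,"h":26,"j":61,"mfp":26,"u":24}]}
After op 4 (replace /qq/d 12): {"gf":[{"n":50,"o":61},[52,5,47,18,39]],"j":[{"eo":7,"mw":65},[61,10,5],{"f":45,"g":55,"pwh":36,"qvq":79}],"qq":{"d":12,"gn":[84,26,97,27],"rky":[98,52,64]},"ssu":[[62,93,64,98,9],[12,66,87,6,48],{"auf":49,"h":26,"j":61,"mfp":26,"u":24}]}
After op 5 (replace /j/2/pwh 1): {"gf":[{"n":50,"o":61},[52,5,47,18,39]],"j":[{"eo":7,"mw":65},[61,10,5],{"f":45,"g":55,"pwh":1,"qvq":79}],"qq":{"d":12,"gn":[84,26,97,27],"rky":[98,52,64]},"ssu":[[62,93,64,98,9],[12,66,87,6,48],{"auf":49,"h":26,"j":61,"mfp":26,"u":24}]}
After op 6 (replace /ssu/2 57): {"gf":[{"n":50,"o":61},[52,5,47,18,39]],"j":[{"eo":7,"mw":65},[61,10,5],{"f":45,"g":55,"pwh":1,"qvq":79}],"qq":{"d":12,"gn":[84,26,97,27],"rky":[98,52,64]},"ssu":[[62,93,64,98,9],[12,66,87,6,48],57]}
After op 7 (add /j/1/2 21): {"gf":[{"n":50,"o":61},[52,5,47,18,39]],"j":[{"eo":7,"mw":65},[61,10,21,5],{"f":45,"g":55,"pwh":1,"qvq":79}],"qq":{"d":12,"gn":[84,26,97,27],"rky":[98,52,64]},"ssu":[[62,93,64,98,9],[12,66,87,6,48],57]}
After op 8 (replace /qq/rky/1 0): {"gf":[{"n":50,"o":61},[52,5,47,18,39]],"j":[{"eo":7,"mw":65},[61,10,21,5],{"f":45,"g":55,"pwh":1,"qvq":79}],"qq":{"d":12,"gn":[84,26,97,27],"rky":[98,0,64]},"ssu":[[62,93,64,98,9],[12,66,87,6,48],57]}
After op 9 (replace /j/0/mw 86): {"gf":[{"n":50,"o":61},[52,5,47,18,39]],"j":[{"eo":7,"mw":86},[61,10,21,5],{"f":45,"g":55,"pwh":1,"qvq":79}],"qq":{"d":12,"gn":[84,26,97,27],"rky":[98,0,64]},"ssu":[[62,93,64,98,9],[12,66,87,6,48],57]}

Answer: {"gf":[{"n":50,"o":61},[52,5,47,18,39]],"j":[{"eo":7,"mw":86},[61,10,21,5],{"f":45,"g":55,"pwh":1,"qvq":79}],"qq":{"d":12,"gn":[84,26,97,27],"rky":[98,0,64]},"ssu":[[62,93,64,98,9],[12,66,87,6,48],57]}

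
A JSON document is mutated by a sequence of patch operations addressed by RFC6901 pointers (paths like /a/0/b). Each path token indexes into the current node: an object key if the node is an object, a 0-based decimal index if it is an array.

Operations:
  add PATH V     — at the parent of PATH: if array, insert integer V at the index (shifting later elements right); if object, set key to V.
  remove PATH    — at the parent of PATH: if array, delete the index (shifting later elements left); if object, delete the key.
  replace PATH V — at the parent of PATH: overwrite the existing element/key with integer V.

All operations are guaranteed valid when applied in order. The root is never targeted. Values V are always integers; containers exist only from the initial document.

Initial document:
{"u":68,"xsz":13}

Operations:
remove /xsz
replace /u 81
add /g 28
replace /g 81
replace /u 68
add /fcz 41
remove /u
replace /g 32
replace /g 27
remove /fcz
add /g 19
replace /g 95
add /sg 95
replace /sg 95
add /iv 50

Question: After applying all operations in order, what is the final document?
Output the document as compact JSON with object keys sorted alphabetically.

After op 1 (remove /xsz): {"u":68}
After op 2 (replace /u 81): {"u":81}
After op 3 (add /g 28): {"g":28,"u":81}
After op 4 (replace /g 81): {"g":81,"u":81}
After op 5 (replace /u 68): {"g":81,"u":68}
After op 6 (add /fcz 41): {"fcz":41,"g":81,"u":68}
After op 7 (remove /u): {"fcz":41,"g":81}
After op 8 (replace /g 32): {"fcz":41,"g":32}
After op 9 (replace /g 27): {"fcz":41,"g":27}
After op 10 (remove /fcz): {"g":27}
After op 11 (add /g 19): {"g":19}
After op 12 (replace /g 95): {"g":95}
After op 13 (add /sg 95): {"g":95,"sg":95}
After op 14 (replace /sg 95): {"g":95,"sg":95}
After op 15 (add /iv 50): {"g":95,"iv":50,"sg":95}

Answer: {"g":95,"iv":50,"sg":95}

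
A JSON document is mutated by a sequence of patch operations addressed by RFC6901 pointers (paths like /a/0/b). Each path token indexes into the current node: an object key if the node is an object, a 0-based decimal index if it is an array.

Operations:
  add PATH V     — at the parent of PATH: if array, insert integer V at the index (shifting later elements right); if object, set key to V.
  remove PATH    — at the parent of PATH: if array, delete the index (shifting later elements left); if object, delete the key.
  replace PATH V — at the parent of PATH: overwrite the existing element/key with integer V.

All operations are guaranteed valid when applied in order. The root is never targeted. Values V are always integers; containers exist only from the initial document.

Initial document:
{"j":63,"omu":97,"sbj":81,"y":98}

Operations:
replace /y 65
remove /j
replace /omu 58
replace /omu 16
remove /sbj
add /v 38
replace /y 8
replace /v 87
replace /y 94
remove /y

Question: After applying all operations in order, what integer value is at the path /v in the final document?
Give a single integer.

After op 1 (replace /y 65): {"j":63,"omu":97,"sbj":81,"y":65}
After op 2 (remove /j): {"omu":97,"sbj":81,"y":65}
After op 3 (replace /omu 58): {"omu":58,"sbj":81,"y":65}
After op 4 (replace /omu 16): {"omu":16,"sbj":81,"y":65}
After op 5 (remove /sbj): {"omu":16,"y":65}
After op 6 (add /v 38): {"omu":16,"v":38,"y":65}
After op 7 (replace /y 8): {"omu":16,"v":38,"y":8}
After op 8 (replace /v 87): {"omu":16,"v":87,"y":8}
After op 9 (replace /y 94): {"omu":16,"v":87,"y":94}
After op 10 (remove /y): {"omu":16,"v":87}
Value at /v: 87

Answer: 87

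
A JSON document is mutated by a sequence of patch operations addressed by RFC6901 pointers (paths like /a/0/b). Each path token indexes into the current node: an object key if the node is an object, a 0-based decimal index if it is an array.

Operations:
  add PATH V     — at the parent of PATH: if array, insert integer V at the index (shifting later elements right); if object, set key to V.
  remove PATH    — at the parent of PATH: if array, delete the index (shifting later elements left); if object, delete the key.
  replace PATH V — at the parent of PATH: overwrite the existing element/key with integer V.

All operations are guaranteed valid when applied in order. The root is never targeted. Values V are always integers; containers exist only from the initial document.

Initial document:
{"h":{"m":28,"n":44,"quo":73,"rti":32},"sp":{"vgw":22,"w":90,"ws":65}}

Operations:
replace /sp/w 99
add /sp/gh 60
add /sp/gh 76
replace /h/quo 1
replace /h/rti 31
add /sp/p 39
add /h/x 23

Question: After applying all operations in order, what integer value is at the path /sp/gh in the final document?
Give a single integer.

After op 1 (replace /sp/w 99): {"h":{"m":28,"n":44,"quo":73,"rti":32},"sp":{"vgw":22,"w":99,"ws":65}}
After op 2 (add /sp/gh 60): {"h":{"m":28,"n":44,"quo":73,"rti":32},"sp":{"gh":60,"vgw":22,"w":99,"ws":65}}
After op 3 (add /sp/gh 76): {"h":{"m":28,"n":44,"quo":73,"rti":32},"sp":{"gh":76,"vgw":22,"w":99,"ws":65}}
After op 4 (replace /h/quo 1): {"h":{"m":28,"n":44,"quo":1,"rti":32},"sp":{"gh":76,"vgw":22,"w":99,"ws":65}}
After op 5 (replace /h/rti 31): {"h":{"m":28,"n":44,"quo":1,"rti":31},"sp":{"gh":76,"vgw":22,"w":99,"ws":65}}
After op 6 (add /sp/p 39): {"h":{"m":28,"n":44,"quo":1,"rti":31},"sp":{"gh":76,"p":39,"vgw":22,"w":99,"ws":65}}
After op 7 (add /h/x 23): {"h":{"m":28,"n":44,"quo":1,"rti":31,"x":23},"sp":{"gh":76,"p":39,"vgw":22,"w":99,"ws":65}}
Value at /sp/gh: 76

Answer: 76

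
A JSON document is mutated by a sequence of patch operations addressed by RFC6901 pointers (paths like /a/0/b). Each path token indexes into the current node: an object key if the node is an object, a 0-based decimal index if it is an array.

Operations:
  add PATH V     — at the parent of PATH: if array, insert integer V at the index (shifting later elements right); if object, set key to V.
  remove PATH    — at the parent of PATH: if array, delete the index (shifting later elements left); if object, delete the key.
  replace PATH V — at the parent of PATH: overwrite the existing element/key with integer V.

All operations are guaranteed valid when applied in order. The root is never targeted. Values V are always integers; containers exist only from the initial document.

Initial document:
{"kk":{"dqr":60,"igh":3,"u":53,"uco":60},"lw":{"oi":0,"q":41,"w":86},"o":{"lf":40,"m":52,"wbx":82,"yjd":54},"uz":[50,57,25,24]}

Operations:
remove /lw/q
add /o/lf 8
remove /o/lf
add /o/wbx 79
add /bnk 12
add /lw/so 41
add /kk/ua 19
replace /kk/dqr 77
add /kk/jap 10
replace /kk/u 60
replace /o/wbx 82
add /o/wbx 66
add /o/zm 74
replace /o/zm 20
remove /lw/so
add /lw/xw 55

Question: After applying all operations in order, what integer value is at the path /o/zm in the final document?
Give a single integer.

After op 1 (remove /lw/q): {"kk":{"dqr":60,"igh":3,"u":53,"uco":60},"lw":{"oi":0,"w":86},"o":{"lf":40,"m":52,"wbx":82,"yjd":54},"uz":[50,57,25,24]}
After op 2 (add /o/lf 8): {"kk":{"dqr":60,"igh":3,"u":53,"uco":60},"lw":{"oi":0,"w":86},"o":{"lf":8,"m":52,"wbx":82,"yjd":54},"uz":[50,57,25,24]}
After op 3 (remove /o/lf): {"kk":{"dqr":60,"igh":3,"u":53,"uco":60},"lw":{"oi":0,"w":86},"o":{"m":52,"wbx":82,"yjd":54},"uz":[50,57,25,24]}
After op 4 (add /o/wbx 79): {"kk":{"dqr":60,"igh":3,"u":53,"uco":60},"lw":{"oi":0,"w":86},"o":{"m":52,"wbx":79,"yjd":54},"uz":[50,57,25,24]}
After op 5 (add /bnk 12): {"bnk":12,"kk":{"dqr":60,"igh":3,"u":53,"uco":60},"lw":{"oi":0,"w":86},"o":{"m":52,"wbx":79,"yjd":54},"uz":[50,57,25,24]}
After op 6 (add /lw/so 41): {"bnk":12,"kk":{"dqr":60,"igh":3,"u":53,"uco":60},"lw":{"oi":0,"so":41,"w":86},"o":{"m":52,"wbx":79,"yjd":54},"uz":[50,57,25,24]}
After op 7 (add /kk/ua 19): {"bnk":12,"kk":{"dqr":60,"igh":3,"u":53,"ua":19,"uco":60},"lw":{"oi":0,"so":41,"w":86},"o":{"m":52,"wbx":79,"yjd":54},"uz":[50,57,25,24]}
After op 8 (replace /kk/dqr 77): {"bnk":12,"kk":{"dqr":77,"igh":3,"u":53,"ua":19,"uco":60},"lw":{"oi":0,"so":41,"w":86},"o":{"m":52,"wbx":79,"yjd":54},"uz":[50,57,25,24]}
After op 9 (add /kk/jap 10): {"bnk":12,"kk":{"dqr":77,"igh":3,"jap":10,"u":53,"ua":19,"uco":60},"lw":{"oi":0,"so":41,"w":86},"o":{"m":52,"wbx":79,"yjd":54},"uz":[50,57,25,24]}
After op 10 (replace /kk/u 60): {"bnk":12,"kk":{"dqr":77,"igh":3,"jap":10,"u":60,"ua":19,"uco":60},"lw":{"oi":0,"so":41,"w":86},"o":{"m":52,"wbx":79,"yjd":54},"uz":[50,57,25,24]}
After op 11 (replace /o/wbx 82): {"bnk":12,"kk":{"dqr":77,"igh":3,"jap":10,"u":60,"ua":19,"uco":60},"lw":{"oi":0,"so":41,"w":86},"o":{"m":52,"wbx":82,"yjd":54},"uz":[50,57,25,24]}
After op 12 (add /o/wbx 66): {"bnk":12,"kk":{"dqr":77,"igh":3,"jap":10,"u":60,"ua":19,"uco":60},"lw":{"oi":0,"so":41,"w":86},"o":{"m":52,"wbx":66,"yjd":54},"uz":[50,57,25,24]}
After op 13 (add /o/zm 74): {"bnk":12,"kk":{"dqr":77,"igh":3,"jap":10,"u":60,"ua":19,"uco":60},"lw":{"oi":0,"so":41,"w":86},"o":{"m":52,"wbx":66,"yjd":54,"zm":74},"uz":[50,57,25,24]}
After op 14 (replace /o/zm 20): {"bnk":12,"kk":{"dqr":77,"igh":3,"jap":10,"u":60,"ua":19,"uco":60},"lw":{"oi":0,"so":41,"w":86},"o":{"m":52,"wbx":66,"yjd":54,"zm":20},"uz":[50,57,25,24]}
After op 15 (remove /lw/so): {"bnk":12,"kk":{"dqr":77,"igh":3,"jap":10,"u":60,"ua":19,"uco":60},"lw":{"oi":0,"w":86},"o":{"m":52,"wbx":66,"yjd":54,"zm":20},"uz":[50,57,25,24]}
After op 16 (add /lw/xw 55): {"bnk":12,"kk":{"dqr":77,"igh":3,"jap":10,"u":60,"ua":19,"uco":60},"lw":{"oi":0,"w":86,"xw":55},"o":{"m":52,"wbx":66,"yjd":54,"zm":20},"uz":[50,57,25,24]}
Value at /o/zm: 20

Answer: 20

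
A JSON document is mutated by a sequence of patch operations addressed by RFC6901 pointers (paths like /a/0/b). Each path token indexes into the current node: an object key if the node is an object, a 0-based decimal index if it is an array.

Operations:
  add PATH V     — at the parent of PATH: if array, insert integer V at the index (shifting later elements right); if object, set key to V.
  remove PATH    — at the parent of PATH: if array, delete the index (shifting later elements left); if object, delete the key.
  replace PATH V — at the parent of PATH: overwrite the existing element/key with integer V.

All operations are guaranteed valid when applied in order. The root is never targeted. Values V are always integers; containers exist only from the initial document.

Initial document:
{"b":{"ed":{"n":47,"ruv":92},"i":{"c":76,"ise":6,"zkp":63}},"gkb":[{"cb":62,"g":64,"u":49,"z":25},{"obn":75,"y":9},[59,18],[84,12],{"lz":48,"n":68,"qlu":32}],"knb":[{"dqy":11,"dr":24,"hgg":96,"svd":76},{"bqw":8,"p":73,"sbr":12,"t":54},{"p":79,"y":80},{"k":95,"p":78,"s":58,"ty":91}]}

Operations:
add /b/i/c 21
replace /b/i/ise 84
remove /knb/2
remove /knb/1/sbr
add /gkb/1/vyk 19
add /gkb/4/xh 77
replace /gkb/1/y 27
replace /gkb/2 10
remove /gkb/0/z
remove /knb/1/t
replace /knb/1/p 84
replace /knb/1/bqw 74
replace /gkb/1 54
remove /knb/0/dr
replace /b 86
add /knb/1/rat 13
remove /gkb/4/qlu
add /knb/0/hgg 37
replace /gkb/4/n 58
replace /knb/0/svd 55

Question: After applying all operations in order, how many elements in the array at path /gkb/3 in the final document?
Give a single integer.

After op 1 (add /b/i/c 21): {"b":{"ed":{"n":47,"ruv":92},"i":{"c":21,"ise":6,"zkp":63}},"gkb":[{"cb":62,"g":64,"u":49,"z":25},{"obn":75,"y":9},[59,18],[84,12],{"lz":48,"n":68,"qlu":32}],"knb":[{"dqy":11,"dr":24,"hgg":96,"svd":76},{"bqw":8,"p":73,"sbr":12,"t":54},{"p":79,"y":80},{"k":95,"p":78,"s":58,"ty":91}]}
After op 2 (replace /b/i/ise 84): {"b":{"ed":{"n":47,"ruv":92},"i":{"c":21,"ise":84,"zkp":63}},"gkb":[{"cb":62,"g":64,"u":49,"z":25},{"obn":75,"y":9},[59,18],[84,12],{"lz":48,"n":68,"qlu":32}],"knb":[{"dqy":11,"dr":24,"hgg":96,"svd":76},{"bqw":8,"p":73,"sbr":12,"t":54},{"p":79,"y":80},{"k":95,"p":78,"s":58,"ty":91}]}
After op 3 (remove /knb/2): {"b":{"ed":{"n":47,"ruv":92},"i":{"c":21,"ise":84,"zkp":63}},"gkb":[{"cb":62,"g":64,"u":49,"z":25},{"obn":75,"y":9},[59,18],[84,12],{"lz":48,"n":68,"qlu":32}],"knb":[{"dqy":11,"dr":24,"hgg":96,"svd":76},{"bqw":8,"p":73,"sbr":12,"t":54},{"k":95,"p":78,"s":58,"ty":91}]}
After op 4 (remove /knb/1/sbr): {"b":{"ed":{"n":47,"ruv":92},"i":{"c":21,"ise":84,"zkp":63}},"gkb":[{"cb":62,"g":64,"u":49,"z":25},{"obn":75,"y":9},[59,18],[84,12],{"lz":48,"n":68,"qlu":32}],"knb":[{"dqy":11,"dr":24,"hgg":96,"svd":76},{"bqw":8,"p":73,"t":54},{"k":95,"p":78,"s":58,"ty":91}]}
After op 5 (add /gkb/1/vyk 19): {"b":{"ed":{"n":47,"ruv":92},"i":{"c":21,"ise":84,"zkp":63}},"gkb":[{"cb":62,"g":64,"u":49,"z":25},{"obn":75,"vyk":19,"y":9},[59,18],[84,12],{"lz":48,"n":68,"qlu":32}],"knb":[{"dqy":11,"dr":24,"hgg":96,"svd":76},{"bqw":8,"p":73,"t":54},{"k":95,"p":78,"s":58,"ty":91}]}
After op 6 (add /gkb/4/xh 77): {"b":{"ed":{"n":47,"ruv":92},"i":{"c":21,"ise":84,"zkp":63}},"gkb":[{"cb":62,"g":64,"u":49,"z":25},{"obn":75,"vyk":19,"y":9},[59,18],[84,12],{"lz":48,"n":68,"qlu":32,"xh":77}],"knb":[{"dqy":11,"dr":24,"hgg":96,"svd":76},{"bqw":8,"p":73,"t":54},{"k":95,"p":78,"s":58,"ty":91}]}
After op 7 (replace /gkb/1/y 27): {"b":{"ed":{"n":47,"ruv":92},"i":{"c":21,"ise":84,"zkp":63}},"gkb":[{"cb":62,"g":64,"u":49,"z":25},{"obn":75,"vyk":19,"y":27},[59,18],[84,12],{"lz":48,"n":68,"qlu":32,"xh":77}],"knb":[{"dqy":11,"dr":24,"hgg":96,"svd":76},{"bqw":8,"p":73,"t":54},{"k":95,"p":78,"s":58,"ty":91}]}
After op 8 (replace /gkb/2 10): {"b":{"ed":{"n":47,"ruv":92},"i":{"c":21,"ise":84,"zkp":63}},"gkb":[{"cb":62,"g":64,"u":49,"z":25},{"obn":75,"vyk":19,"y":27},10,[84,12],{"lz":48,"n":68,"qlu":32,"xh":77}],"knb":[{"dqy":11,"dr":24,"hgg":96,"svd":76},{"bqw":8,"p":73,"t":54},{"k":95,"p":78,"s":58,"ty":91}]}
After op 9 (remove /gkb/0/z): {"b":{"ed":{"n":47,"ruv":92},"i":{"c":21,"ise":84,"zkp":63}},"gkb":[{"cb":62,"g":64,"u":49},{"obn":75,"vyk":19,"y":27},10,[84,12],{"lz":48,"n":68,"qlu":32,"xh":77}],"knb":[{"dqy":11,"dr":24,"hgg":96,"svd":76},{"bqw":8,"p":73,"t":54},{"k":95,"p":78,"s":58,"ty":91}]}
After op 10 (remove /knb/1/t): {"b":{"ed":{"n":47,"ruv":92},"i":{"c":21,"ise":84,"zkp":63}},"gkb":[{"cb":62,"g":64,"u":49},{"obn":75,"vyk":19,"y":27},10,[84,12],{"lz":48,"n":68,"qlu":32,"xh":77}],"knb":[{"dqy":11,"dr":24,"hgg":96,"svd":76},{"bqw":8,"p":73},{"k":95,"p":78,"s":58,"ty":91}]}
After op 11 (replace /knb/1/p 84): {"b":{"ed":{"n":47,"ruv":92},"i":{"c":21,"ise":84,"zkp":63}},"gkb":[{"cb":62,"g":64,"u":49},{"obn":75,"vyk":19,"y":27},10,[84,12],{"lz":48,"n":68,"qlu":32,"xh":77}],"knb":[{"dqy":11,"dr":24,"hgg":96,"svd":76},{"bqw":8,"p":84},{"k":95,"p":78,"s":58,"ty":91}]}
After op 12 (replace /knb/1/bqw 74): {"b":{"ed":{"n":47,"ruv":92},"i":{"c":21,"ise":84,"zkp":63}},"gkb":[{"cb":62,"g":64,"u":49},{"obn":75,"vyk":19,"y":27},10,[84,12],{"lz":48,"n":68,"qlu":32,"xh":77}],"knb":[{"dqy":11,"dr":24,"hgg":96,"svd":76},{"bqw":74,"p":84},{"k":95,"p":78,"s":58,"ty":91}]}
After op 13 (replace /gkb/1 54): {"b":{"ed":{"n":47,"ruv":92},"i":{"c":21,"ise":84,"zkp":63}},"gkb":[{"cb":62,"g":64,"u":49},54,10,[84,12],{"lz":48,"n":68,"qlu":32,"xh":77}],"knb":[{"dqy":11,"dr":24,"hgg":96,"svd":76},{"bqw":74,"p":84},{"k":95,"p":78,"s":58,"ty":91}]}
After op 14 (remove /knb/0/dr): {"b":{"ed":{"n":47,"ruv":92},"i":{"c":21,"ise":84,"zkp":63}},"gkb":[{"cb":62,"g":64,"u":49},54,10,[84,12],{"lz":48,"n":68,"qlu":32,"xh":77}],"knb":[{"dqy":11,"hgg":96,"svd":76},{"bqw":74,"p":84},{"k":95,"p":78,"s":58,"ty":91}]}
After op 15 (replace /b 86): {"b":86,"gkb":[{"cb":62,"g":64,"u":49},54,10,[84,12],{"lz":48,"n":68,"qlu":32,"xh":77}],"knb":[{"dqy":11,"hgg":96,"svd":76},{"bqw":74,"p":84},{"k":95,"p":78,"s":58,"ty":91}]}
After op 16 (add /knb/1/rat 13): {"b":86,"gkb":[{"cb":62,"g":64,"u":49},54,10,[84,12],{"lz":48,"n":68,"qlu":32,"xh":77}],"knb":[{"dqy":11,"hgg":96,"svd":76},{"bqw":74,"p":84,"rat":13},{"k":95,"p":78,"s":58,"ty":91}]}
After op 17 (remove /gkb/4/qlu): {"b":86,"gkb":[{"cb":62,"g":64,"u":49},54,10,[84,12],{"lz":48,"n":68,"xh":77}],"knb":[{"dqy":11,"hgg":96,"svd":76},{"bqw":74,"p":84,"rat":13},{"k":95,"p":78,"s":58,"ty":91}]}
After op 18 (add /knb/0/hgg 37): {"b":86,"gkb":[{"cb":62,"g":64,"u":49},54,10,[84,12],{"lz":48,"n":68,"xh":77}],"knb":[{"dqy":11,"hgg":37,"svd":76},{"bqw":74,"p":84,"rat":13},{"k":95,"p":78,"s":58,"ty":91}]}
After op 19 (replace /gkb/4/n 58): {"b":86,"gkb":[{"cb":62,"g":64,"u":49},54,10,[84,12],{"lz":48,"n":58,"xh":77}],"knb":[{"dqy":11,"hgg":37,"svd":76},{"bqw":74,"p":84,"rat":13},{"k":95,"p":78,"s":58,"ty":91}]}
After op 20 (replace /knb/0/svd 55): {"b":86,"gkb":[{"cb":62,"g":64,"u":49},54,10,[84,12],{"lz":48,"n":58,"xh":77}],"knb":[{"dqy":11,"hgg":37,"svd":55},{"bqw":74,"p":84,"rat":13},{"k":95,"p":78,"s":58,"ty":91}]}
Size at path /gkb/3: 2

Answer: 2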